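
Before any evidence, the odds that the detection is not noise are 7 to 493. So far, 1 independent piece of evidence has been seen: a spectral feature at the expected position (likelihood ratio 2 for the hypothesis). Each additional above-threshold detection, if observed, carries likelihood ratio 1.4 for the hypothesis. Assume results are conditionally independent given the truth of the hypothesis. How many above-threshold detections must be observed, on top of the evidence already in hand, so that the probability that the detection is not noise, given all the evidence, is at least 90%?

18

Prior odds = 7/493.
Bayes factor of the evidence already in hand = 2.
Odds after that evidence = (7/493) × 2 = 14/493.
Target odds = 0.9/0.1 = 9.
Need 1.4ⁿ ≥ 9 ÷ (14/493) = 4437/14.
1.4¹⁷ ≈304.913 falls short of 4437/14 but 1.4¹⁸ ≈426.879 reaches it, so n = 18.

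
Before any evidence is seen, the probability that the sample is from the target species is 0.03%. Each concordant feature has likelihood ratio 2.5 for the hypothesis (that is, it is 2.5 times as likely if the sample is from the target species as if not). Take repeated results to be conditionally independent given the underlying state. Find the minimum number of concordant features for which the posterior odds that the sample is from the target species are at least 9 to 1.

12

Prior odds: 0.0003 ÷ 0.9997 = 3/9997.
Likelihood ratio per concordant feature = 2.5.
Target odds = 9.
Require 2.5ⁿ ≥ 9 ÷ (3/9997) = 29991.
2.5¹¹ = 48828125/2048 falls short of 29991 but 2.5¹² = 244140625/4096 reaches it, so n = 12.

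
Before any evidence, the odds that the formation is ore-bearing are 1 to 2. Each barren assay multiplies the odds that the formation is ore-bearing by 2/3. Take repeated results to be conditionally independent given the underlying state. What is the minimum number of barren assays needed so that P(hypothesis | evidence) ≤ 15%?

3

Prior odds = 0.5.
Likelihood ratio per barren assay = 2/3.
Target posterior odds = 0.15/0.85 = 3/17.
Need 0.5 × (2/3)ⁿ ≤ 3/17, i.e. (2/3)ⁿ ≤ 6/17.
(2/3)² = 4/9 is still above 6/17 but (2/3)³ = 8/27 is at or below it, so n = 3.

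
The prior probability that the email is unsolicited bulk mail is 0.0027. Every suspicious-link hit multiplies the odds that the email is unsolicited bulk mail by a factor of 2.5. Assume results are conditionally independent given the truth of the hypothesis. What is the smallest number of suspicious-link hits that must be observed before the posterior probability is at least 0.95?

Prior odds: 0.0027 ÷ 0.9973 = 27/9973.
Likelihood ratio per suspicious-link hit = 2.5.
Target posterior odds = 0.95/0.05 = 19.
Need (27/9973) × 2.5ⁿ ≥ 19, i.e. 2.5ⁿ ≥ 189487/27.
2.5⁹ = 1953125/512 falls short of 189487/27 but 2.5¹⁰ = 9765625/1024 reaches it, so n = 10.

10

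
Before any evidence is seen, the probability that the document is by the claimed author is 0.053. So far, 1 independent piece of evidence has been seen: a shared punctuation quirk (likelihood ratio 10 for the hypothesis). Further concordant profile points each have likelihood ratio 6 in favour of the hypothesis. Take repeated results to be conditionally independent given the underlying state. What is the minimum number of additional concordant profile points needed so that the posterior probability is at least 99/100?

Prior odds = 0.053/0.947 = 53/947.
Bayes factor of the evidence already in hand = 10.
Odds after that evidence = (53/947) × 10 = 530/947.
Target odds = 0.99/0.01 = 99.
Need 6ⁿ ≥ 99 ÷ (530/947) = 93753/530.
6² = 36 falls short of 93753/530 but 6³ = 216 reaches it, so n = 3.

3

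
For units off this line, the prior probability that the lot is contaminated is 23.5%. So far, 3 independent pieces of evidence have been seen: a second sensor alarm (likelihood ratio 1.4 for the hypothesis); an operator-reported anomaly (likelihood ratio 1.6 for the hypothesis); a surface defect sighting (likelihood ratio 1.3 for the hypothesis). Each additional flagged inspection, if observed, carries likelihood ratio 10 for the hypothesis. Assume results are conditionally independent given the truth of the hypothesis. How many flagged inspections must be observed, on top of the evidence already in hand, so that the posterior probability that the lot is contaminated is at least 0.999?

4

Prior odds = 0.235/0.765 = 47/153.
Combined Bayes factor of the evidence already in hand = 1.4 × 1.6 × 1.3 = 2.912.
Odds after that evidence = (47/153) × 2.912 = 17108/19125.
Target odds = 0.999/0.001 = 999.
Need 10ⁿ ≥ 999 ÷ (17108/19125) = 19105875/17108.
10³ = 1000 falls short of 19105875/17108 but 10⁴ = 10000 reaches it, so n = 4.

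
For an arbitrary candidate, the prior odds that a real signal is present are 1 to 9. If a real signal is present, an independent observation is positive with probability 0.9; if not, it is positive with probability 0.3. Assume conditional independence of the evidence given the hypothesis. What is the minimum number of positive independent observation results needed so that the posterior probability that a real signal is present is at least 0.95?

Prior odds = 1/9.
Likelihood ratio of a positive = 0.9/0.3 = 3.
Target odds: 0.95 ÷ 0.05 = 19.
Need (1/9) × 3ⁿ ≥ 19, i.e. 3ⁿ ≥ 171.
3⁴ = 81 falls short of 171 but 3⁵ = 243 reaches it, so n = 5.

5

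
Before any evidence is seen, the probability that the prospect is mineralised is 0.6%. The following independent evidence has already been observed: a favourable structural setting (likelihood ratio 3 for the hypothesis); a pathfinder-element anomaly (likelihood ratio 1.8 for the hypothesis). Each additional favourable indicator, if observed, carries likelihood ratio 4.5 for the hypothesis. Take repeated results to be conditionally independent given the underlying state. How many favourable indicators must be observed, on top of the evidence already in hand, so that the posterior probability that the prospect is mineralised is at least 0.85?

Prior odds = 0.006/0.994 = 3/497.
Combined Bayes factor of the evidence already in hand = 3 × 1.8 = 5.4.
Odds after that evidence = (3/497) × 5.4 = 81/2485.
Target odds = 0.85/0.15 = 17/3.
Need 4.5ⁿ ≥ 17/3 ÷ (81/2485) = 42245/243.
4.5³ = 91.125 falls short of 42245/243 but 4.5⁴ = 410.0625 reaches it, so n = 4.

4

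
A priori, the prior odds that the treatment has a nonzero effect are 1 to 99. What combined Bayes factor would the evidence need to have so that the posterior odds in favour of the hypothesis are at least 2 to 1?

198

Prior odds = 1/99.
Target odds = 2.
Required Bayes factor = 2 ÷ (1/99) = 198.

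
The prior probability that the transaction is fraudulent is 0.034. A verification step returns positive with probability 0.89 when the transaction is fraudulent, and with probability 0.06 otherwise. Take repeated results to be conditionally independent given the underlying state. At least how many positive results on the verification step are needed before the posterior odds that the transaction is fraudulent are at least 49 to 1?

3

Prior odds = 0.034/0.966 = 17/483.
Likelihood ratio of a positive result = 0.89/0.06 = 89/6.
Target odds = 49.
Require (89/6)ⁿ ≥ 49 ÷ (17/483) = 23667/17.
(89/6)² = 7921/36 falls short of 23667/17 but (89/6)³ = 704969/216 reaches it, so n = 3.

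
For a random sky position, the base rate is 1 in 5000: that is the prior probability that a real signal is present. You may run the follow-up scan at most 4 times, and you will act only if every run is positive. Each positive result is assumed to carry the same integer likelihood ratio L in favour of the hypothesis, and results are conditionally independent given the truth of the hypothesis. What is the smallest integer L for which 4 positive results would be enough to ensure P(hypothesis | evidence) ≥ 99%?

27

Prior odds = 0.0002/0.9998 = 1/4999.
Target odds = 0.99/0.01 = 99.
Need L⁴ ≥ 99 ÷ (1/4999) = 494901.
26⁴ = 456976 < 494901 ≤ 531441 = 27⁴, so L = 27.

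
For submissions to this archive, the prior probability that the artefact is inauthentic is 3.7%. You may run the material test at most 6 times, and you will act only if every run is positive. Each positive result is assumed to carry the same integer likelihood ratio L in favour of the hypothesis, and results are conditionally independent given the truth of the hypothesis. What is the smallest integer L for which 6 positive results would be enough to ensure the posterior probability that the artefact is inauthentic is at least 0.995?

5

Prior odds = 0.037/0.963 = 37/963.
Target odds = 0.995/0.005 = 199.
Need L⁶ ≥ 199 ÷ (37/963) = 191637/37.
4⁶ = 4096 < 191637/37 ≤ 15625 = 5⁶, so L = 5.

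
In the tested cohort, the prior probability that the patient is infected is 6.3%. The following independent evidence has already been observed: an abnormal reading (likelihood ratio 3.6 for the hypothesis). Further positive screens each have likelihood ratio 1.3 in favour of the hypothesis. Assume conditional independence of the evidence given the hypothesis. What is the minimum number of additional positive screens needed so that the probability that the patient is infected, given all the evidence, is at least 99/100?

23

Prior odds = 0.063/0.937 = 63/937.
Bayes factor of the evidence already in hand = 3.6.
Odds after that evidence = (63/937) × 3.6 = 1134/4685.
Target odds = 0.99/0.01 = 99.
Need 1.3ⁿ ≥ 99 ÷ (1134/4685) = 51535/126.
1.3²² ≈321.184 falls short of 51535/126 but 1.3²³ ≈417.539 reaches it, so n = 23.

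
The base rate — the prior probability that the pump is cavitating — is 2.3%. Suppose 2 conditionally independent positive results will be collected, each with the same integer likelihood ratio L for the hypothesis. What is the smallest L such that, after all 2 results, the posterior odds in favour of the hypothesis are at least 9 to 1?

20

Prior odds = 0.023/0.977 = 23/977.
Target odds = 9.
Need L² ≥ 9 ÷ (23/977) = 8793/23.
19² = 361 < 8793/23 ≤ 400 = 20², so L = 20.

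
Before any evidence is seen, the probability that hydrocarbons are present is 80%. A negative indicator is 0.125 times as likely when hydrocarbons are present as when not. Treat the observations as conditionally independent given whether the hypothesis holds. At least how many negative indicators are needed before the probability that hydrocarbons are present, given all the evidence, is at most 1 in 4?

2

Prior odds = 0.8/0.2 = 4.
Likelihood ratio per negative indicator = 0.125.
Target posterior odds = 0.25/0.75 = 1/3.
Need 4 × 0.125ⁿ ≤ 1/3, i.e. 0.125ⁿ ≤ 1/12.
0.125¹ = 0.125 is still above 1/12 but 0.125² = 0.015625 is at or below it, so n = 2.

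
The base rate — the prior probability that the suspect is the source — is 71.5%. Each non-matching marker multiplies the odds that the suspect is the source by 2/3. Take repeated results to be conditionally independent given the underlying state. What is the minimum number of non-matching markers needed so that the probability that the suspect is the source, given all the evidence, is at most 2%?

12

Prior odds = 0.715/0.285 = 143/57.
Likelihood ratio per non-matching marker = 2/3.
Target odds: 0.02 ÷ 0.98 = 1/49.
Require (2/3)ⁿ ≤ 1/49 ÷ (143/57) = 57/7007.
(2/3)¹¹ = 2048/177147 is still above 57/7007 but (2/3)¹² = 4096/531441 is at or below it, so n = 12.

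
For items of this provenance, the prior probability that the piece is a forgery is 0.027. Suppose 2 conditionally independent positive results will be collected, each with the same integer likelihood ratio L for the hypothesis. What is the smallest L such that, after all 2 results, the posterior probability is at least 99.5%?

Prior odds = 0.027/0.973 = 27/973.
Target odds = 0.995/0.005 = 199.
Need L² ≥ 199 ÷ (27/973) = 193627/27.
84² = 7056 < 193627/27 ≤ 7225 = 85², so L = 85.

85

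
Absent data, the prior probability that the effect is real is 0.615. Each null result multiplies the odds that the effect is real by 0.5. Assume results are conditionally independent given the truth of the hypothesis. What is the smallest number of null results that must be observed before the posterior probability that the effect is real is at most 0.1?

4

Prior odds: 0.615 ÷ 0.385 = 123/77.
Likelihood ratio per null result = 0.5.
Target odds: 0.1 ÷ 0.9 = 1/9.
Require 0.5ⁿ ≤ 1/9 ÷ (123/77) = 77/1107.
0.5³ = 0.125 is still above 77/1107 but 0.5⁴ = 0.0625 is at or below it, so n = 4.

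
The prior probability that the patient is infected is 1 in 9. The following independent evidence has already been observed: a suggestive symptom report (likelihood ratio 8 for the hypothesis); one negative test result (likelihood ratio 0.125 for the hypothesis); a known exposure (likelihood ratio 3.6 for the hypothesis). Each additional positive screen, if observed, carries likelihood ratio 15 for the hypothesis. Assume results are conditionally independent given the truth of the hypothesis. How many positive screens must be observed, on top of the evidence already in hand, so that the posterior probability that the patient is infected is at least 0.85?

Prior odds = (1/9)/(8/9) = 0.125.
Combined Bayes factor of the evidence already in hand = 8 × 0.125 × 3.6 = 3.6.
Odds after that evidence = 0.125 × 3.6 = 0.45.
Target odds = 0.85/0.15 = 17/3.
Need 15ⁿ ≥ 17/3 ÷ 0.45 = 340/27.
15¹ = 15, which meets the required 340/27; so n = 1.

1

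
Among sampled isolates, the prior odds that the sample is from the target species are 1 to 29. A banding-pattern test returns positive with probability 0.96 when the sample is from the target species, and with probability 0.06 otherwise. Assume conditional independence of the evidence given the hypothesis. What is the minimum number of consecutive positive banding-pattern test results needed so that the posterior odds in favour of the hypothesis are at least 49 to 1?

Prior odds = 1/29.
Likelihood ratio of a positive result = 0.96/0.06 = 16.
Target odds = 49.
Require 16ⁿ ≥ 49 ÷ (1/29) = 1421.
16² = 256 falls short of 1421 but 16³ = 4096 reaches it, so n = 3.

3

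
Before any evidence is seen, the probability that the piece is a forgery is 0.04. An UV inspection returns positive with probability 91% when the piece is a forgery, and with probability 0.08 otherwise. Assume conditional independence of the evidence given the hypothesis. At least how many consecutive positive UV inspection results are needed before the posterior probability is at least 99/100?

4

Prior odds = 0.04/0.96 = 1/24.
Likelihood ratio of a positive result = 0.91/0.08 = 11.375.
Target posterior odds = 0.99/0.01 = 99.
Need (1/24) × 11.375ⁿ ≥ 99, i.e. 11.375ⁿ ≥ 2376.
11.375³ = 753571/512 falls short of 2376 but 11.375⁴ = 68574961/4096 reaches it, so n = 4.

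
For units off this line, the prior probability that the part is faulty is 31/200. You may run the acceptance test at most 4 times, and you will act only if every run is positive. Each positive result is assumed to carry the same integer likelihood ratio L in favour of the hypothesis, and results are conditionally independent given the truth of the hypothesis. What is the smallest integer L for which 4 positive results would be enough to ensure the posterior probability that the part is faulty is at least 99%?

Prior odds = 0.155/0.845 = 31/169.
Target odds = 0.99/0.01 = 99.
Need L⁴ ≥ 99 ÷ (31/169) = 16731/31.
4⁴ = 256 < 16731/31 ≤ 625 = 5⁴, so L = 5.

5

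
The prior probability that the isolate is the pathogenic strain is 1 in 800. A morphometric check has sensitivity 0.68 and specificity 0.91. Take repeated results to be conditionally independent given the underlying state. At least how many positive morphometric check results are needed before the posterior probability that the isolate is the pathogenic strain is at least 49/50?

Prior odds: 0.00125 ÷ 0.99875 = 1/799.
False-positive rate = 1 − 0.91 = 0.09; likelihood ratio of a positive = 0.68/0.09 = 68/9.
Target odds: 0.98 ÷ 0.02 = 49.
Require (68/9)ⁿ ≥ 49 ÷ (1/799) = 39151.
(68/9)⁵ ≈24622.5 falls short of 39151 but (68/9)⁶ ≈186037 reaches it, so n = 6.

6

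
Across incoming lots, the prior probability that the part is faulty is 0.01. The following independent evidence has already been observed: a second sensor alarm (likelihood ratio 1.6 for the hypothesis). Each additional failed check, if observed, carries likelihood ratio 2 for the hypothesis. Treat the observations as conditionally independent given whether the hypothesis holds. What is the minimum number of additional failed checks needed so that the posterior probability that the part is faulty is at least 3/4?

8

Prior odds = 0.01/0.99 = 1/99.
Bayes factor of the evidence already in hand = 1.6.
Odds after that evidence = (1/99) × 1.6 = 8/495.
Target odds = 0.75/0.25 = 3.
Need 2ⁿ ≥ 3 ÷ (8/495) = 185.625.
2⁷ = 128 falls short of 185.625 but 2⁸ = 256 reaches it, so n = 8.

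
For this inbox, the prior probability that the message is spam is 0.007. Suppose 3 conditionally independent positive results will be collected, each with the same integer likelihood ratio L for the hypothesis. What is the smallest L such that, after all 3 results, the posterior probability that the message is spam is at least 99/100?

25

Prior odds = 0.007/0.993 = 7/993.
Target odds = 0.99/0.01 = 99.
Need L³ ≥ 99 ÷ (7/993) = 98307/7.
24³ = 13824 < 98307/7 ≤ 15625 = 25³, so L = 25.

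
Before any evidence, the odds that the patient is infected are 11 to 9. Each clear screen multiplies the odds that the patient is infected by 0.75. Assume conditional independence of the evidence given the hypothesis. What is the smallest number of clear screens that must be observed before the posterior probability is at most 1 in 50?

15

Prior odds = 11/9.
Likelihood ratio per clear screen = 0.75.
Target posterior odds = 0.02/0.98 = 1/49.
Need (11/9) × 0.75ⁿ ≤ 1/49, i.e. 0.75ⁿ ≤ 9/539.
0.75¹⁴ = 4782969/268435456 is still above 9/539 but 0.75¹⁵ ≈0.0133635 is at or below it, so n = 15.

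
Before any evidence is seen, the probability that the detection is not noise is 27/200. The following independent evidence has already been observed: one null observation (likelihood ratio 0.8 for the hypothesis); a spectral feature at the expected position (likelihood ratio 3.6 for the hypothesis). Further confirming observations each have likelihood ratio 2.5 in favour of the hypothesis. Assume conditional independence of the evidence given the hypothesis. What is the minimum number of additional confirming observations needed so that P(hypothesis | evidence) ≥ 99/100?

Prior odds = 0.135/0.865 = 27/173.
Combined Bayes factor of the evidence already in hand = 0.8 × 3.6 = 2.88.
Odds after that evidence = (27/173) × 2.88 = 1944/4325.
Target odds = 0.99/0.01 = 99.
Need 2.5ⁿ ≥ 99 ÷ (1944/4325) = 47575/216.
2.5⁵ = 97.65625 falls short of 47575/216 but 2.5⁶ = 244.140625 reaches it, so n = 6.

6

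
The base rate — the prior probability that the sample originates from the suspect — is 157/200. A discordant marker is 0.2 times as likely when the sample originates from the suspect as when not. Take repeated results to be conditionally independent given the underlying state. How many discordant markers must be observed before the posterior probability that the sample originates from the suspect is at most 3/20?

2

Prior odds = 0.785/0.215 = 157/43.
Likelihood ratio per discordant marker = 0.2.
Target odds: 0.15 ÷ 0.85 = 3/17.
Require 0.2ⁿ ≤ 3/17 ÷ (157/43) = 129/2669.
0.2¹ = 0.2 is still above 129/2669 but 0.2² = 0.04 is at or below it, so n = 2.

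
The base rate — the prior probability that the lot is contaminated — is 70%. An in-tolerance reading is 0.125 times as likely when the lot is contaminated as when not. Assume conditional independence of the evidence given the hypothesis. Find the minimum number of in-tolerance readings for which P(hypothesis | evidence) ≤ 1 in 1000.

4

Prior odds: 0.7 ÷ 0.3 = 7/3.
Likelihood ratio per in-tolerance reading = 0.125.
Target odds: 0.001 ÷ 0.999 = 1/999.
Require 0.125ⁿ ≤ 1/999 ÷ (7/3) = 1/2331.
0.125³ = 0.001953125 is still above 1/2331 but 0.125⁴ = 1/4096 is at or below it, so n = 4.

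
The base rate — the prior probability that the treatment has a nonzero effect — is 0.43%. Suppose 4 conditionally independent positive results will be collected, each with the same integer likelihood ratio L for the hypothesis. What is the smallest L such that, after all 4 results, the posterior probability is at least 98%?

11

Prior odds = 0.0043/0.9957 = 43/9957.
Target odds = 0.98/0.02 = 49.
Need L⁴ ≥ 49 ÷ (43/9957) = 487893/43.
10⁴ = 10000 < 487893/43 ≤ 14641 = 11⁴, so L = 11.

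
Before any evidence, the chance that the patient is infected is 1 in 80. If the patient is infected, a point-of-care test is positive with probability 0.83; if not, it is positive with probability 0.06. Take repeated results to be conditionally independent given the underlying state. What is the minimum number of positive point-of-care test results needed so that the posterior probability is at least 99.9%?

Prior odds = 0.0125/0.9875 = 1/79.
Likelihood ratio of a positive = 0.83/0.06 = 83/6.
Target posterior odds = 0.999/0.001 = 999.
Need (1/79) × (83/6)ⁿ ≥ 999, i.e. (83/6)ⁿ ≥ 78921.
(83/6)⁴ = 47458321/1296 falls short of 78921 but (83/6)⁵ ≈506564 reaches it, so n = 5.

5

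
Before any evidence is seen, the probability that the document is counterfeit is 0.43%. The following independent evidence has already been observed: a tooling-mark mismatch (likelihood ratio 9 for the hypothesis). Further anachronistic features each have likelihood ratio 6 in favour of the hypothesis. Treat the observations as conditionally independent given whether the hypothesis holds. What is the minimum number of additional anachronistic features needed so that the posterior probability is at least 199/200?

Prior odds = 0.0043/0.9957 = 43/9957.
Bayes factor of the evidence already in hand = 9.
Odds after that evidence = (43/9957) × 9 = 129/3319.
Target odds = 0.995/0.005 = 199.
Need 6ⁿ ≥ 199 ÷ (129/3319) = 660481/129.
6⁴ = 1296 falls short of 660481/129 but 6⁵ = 7776 reaches it, so n = 5.

5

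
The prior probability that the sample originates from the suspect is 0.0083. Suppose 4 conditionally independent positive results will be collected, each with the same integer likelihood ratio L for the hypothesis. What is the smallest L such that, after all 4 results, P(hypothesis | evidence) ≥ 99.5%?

Prior odds = 0.0083/0.9917 = 83/9917.
Target odds = 0.995/0.005 = 199.
Need L⁴ ≥ 199 ÷ (83/9917) = 1973483/83.
12⁴ = 20736 < 1973483/83 ≤ 28561 = 13⁴, so L = 13.

13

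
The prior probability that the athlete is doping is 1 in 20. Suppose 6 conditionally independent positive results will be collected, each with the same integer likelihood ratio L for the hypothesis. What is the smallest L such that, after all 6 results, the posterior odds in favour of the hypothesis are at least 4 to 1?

Prior odds = 0.05/0.95 = 1/19.
Target odds = 4.
Need L⁶ ≥ 4 ÷ (1/19) = 76.
2⁶ = 64 < 76 ≤ 729 = 3⁶, so L = 3.

3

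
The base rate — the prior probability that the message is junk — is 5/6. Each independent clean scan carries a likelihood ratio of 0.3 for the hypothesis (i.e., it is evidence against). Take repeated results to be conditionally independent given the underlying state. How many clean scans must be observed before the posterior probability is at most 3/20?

3

Prior odds = (5/6)/(1/6) = 5.
Likelihood ratio per clean scan = 0.3.
Target posterior odds = 0.15/0.85 = 3/17.
Require 0.3ⁿ ≤ 3/17 ÷ 5 = 3/85.
0.3² = 0.09 is still above 3/85 but 0.3³ = 0.027 is at or below it, so n = 3.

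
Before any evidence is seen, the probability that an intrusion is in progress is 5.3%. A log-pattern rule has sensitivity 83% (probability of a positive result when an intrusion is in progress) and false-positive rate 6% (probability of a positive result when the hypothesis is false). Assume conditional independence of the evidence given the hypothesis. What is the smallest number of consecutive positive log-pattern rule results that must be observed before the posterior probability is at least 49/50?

3

Prior odds: 0.053 ÷ 0.947 = 53/947.
Likelihood ratio of a positive result = 0.83/0.06 = 83/6.
Target posterior odds = 0.98/0.02 = 49.
Need (53/947) × (83/6)ⁿ ≥ 49, i.e. (83/6)ⁿ ≥ 46403/53.
(83/6)² = 6889/36 falls short of 46403/53 but (83/6)³ = 571787/216 reaches it, so n = 3.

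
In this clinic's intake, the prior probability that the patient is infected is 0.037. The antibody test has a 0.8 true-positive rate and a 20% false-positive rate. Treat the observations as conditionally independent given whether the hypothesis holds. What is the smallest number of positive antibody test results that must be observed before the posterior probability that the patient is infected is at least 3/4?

4

Prior odds: 0.037 ÷ 0.963 = 37/963.
Likelihood ratio of a positive result = 0.8/0.2 = 4.
Target posterior odds = 0.75/0.25 = 3.
Need (37/963) × 4ⁿ ≥ 3, i.e. 4ⁿ ≥ 2889/37.
4³ = 64 falls short of 2889/37 but 4⁴ = 256 reaches it, so n = 4.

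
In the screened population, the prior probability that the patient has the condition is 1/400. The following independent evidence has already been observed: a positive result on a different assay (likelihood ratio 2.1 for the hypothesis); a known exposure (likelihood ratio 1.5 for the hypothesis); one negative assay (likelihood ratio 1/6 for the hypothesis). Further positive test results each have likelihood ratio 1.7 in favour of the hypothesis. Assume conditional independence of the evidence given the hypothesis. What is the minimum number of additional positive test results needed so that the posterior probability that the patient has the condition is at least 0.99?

22

Prior odds = 0.0025/0.9975 = 1/399.
Combined Bayes factor of the evidence already in hand = 2.1 × 1.5 × (1/6) = 0.525.
Odds after that evidence = (1/399) × 0.525 = 1/760.
Target odds = 0.99/0.01 = 99.
Need 1.7ⁿ ≥ 99 ÷ (1/760) = 75240.
1.7²¹ ≈69091.9 falls short of 75240 but 1.7²² ≈117456 reaches it, so n = 22.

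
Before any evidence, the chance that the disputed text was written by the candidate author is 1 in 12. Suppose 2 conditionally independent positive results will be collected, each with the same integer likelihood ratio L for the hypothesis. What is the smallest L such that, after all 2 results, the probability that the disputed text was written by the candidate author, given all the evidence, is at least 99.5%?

47

Prior odds = (1/12)/(11/12) = 1/11.
Target odds = 0.995/0.005 = 199.
Need L² ≥ 199 ÷ (1/11) = 2189.
46² = 2116 < 2189 ≤ 2209 = 47², so L = 47.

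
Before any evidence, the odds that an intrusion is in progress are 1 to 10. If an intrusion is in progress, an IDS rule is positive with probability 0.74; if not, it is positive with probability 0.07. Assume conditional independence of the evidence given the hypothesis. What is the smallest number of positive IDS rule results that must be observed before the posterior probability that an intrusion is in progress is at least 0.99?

Prior odds = 0.1.
Likelihood ratio of a positive = 0.74/0.07 = 74/7.
Target odds: 0.99 ÷ 0.01 = 99.
Require (74/7)ⁿ ≥ 99 ÷ 0.1 = 990.
(74/7)² = 5476/49 falls short of 990 but (74/7)³ = 405224/343 reaches it, so n = 3.

3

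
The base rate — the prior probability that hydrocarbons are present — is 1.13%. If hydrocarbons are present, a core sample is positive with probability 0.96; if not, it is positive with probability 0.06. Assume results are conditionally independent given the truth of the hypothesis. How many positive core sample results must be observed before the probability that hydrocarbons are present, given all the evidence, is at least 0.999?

5

Prior odds: 0.0113 ÷ 0.9887 = 113/9887.
Likelihood ratio of a positive = 0.96/0.06 = 16.
Target posterior odds = 0.999/0.001 = 999.
Require 16ⁿ ≥ 999 ÷ (113/9887) = 9877113/113.
16⁴ = 65536 falls short of 9877113/113 but 16⁵ = 1048576 reaches it, so n = 5.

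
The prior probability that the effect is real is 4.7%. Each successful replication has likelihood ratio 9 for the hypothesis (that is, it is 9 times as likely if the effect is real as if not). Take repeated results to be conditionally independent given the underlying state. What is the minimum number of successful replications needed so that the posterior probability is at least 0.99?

Prior odds: 0.047 ÷ 0.953 = 47/953.
Likelihood ratio per successful replication = 9.
Target odds: 0.99 ÷ 0.01 = 99.
Need (47/953) × 9ⁿ ≥ 99, i.e. 9ⁿ ≥ 94347/47.
9³ = 729 falls short of 94347/47 but 9⁴ = 6561 reaches it, so n = 4.

4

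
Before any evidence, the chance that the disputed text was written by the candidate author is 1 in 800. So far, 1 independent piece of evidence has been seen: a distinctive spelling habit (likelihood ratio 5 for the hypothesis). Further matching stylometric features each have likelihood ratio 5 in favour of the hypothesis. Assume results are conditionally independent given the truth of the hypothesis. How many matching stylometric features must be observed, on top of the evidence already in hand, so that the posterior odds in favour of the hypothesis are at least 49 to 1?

6

Prior odds = 0.00125/0.99875 = 1/799.
Bayes factor of the evidence already in hand = 5.
Odds after that evidence = (1/799) × 5 = 5/799.
Target odds = 49.
Need 5ⁿ ≥ 49 ÷ (5/799) = 7830.2.
5⁵ = 3125 falls short of 7830.2 but 5⁶ = 15625 reaches it, so n = 6.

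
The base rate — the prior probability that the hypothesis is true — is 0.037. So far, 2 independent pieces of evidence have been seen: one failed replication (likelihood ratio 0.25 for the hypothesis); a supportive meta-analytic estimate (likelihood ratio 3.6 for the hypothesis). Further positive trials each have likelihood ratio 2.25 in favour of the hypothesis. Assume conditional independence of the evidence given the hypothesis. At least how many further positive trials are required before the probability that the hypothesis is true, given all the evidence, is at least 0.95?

Prior odds = 0.037/0.963 = 37/963.
Combined Bayes factor of the evidence already in hand = 0.25 × 3.6 = 0.9.
Odds after that evidence = (37/963) × 0.9 = 37/1070.
Target odds = 0.95/0.05 = 19.
Need 2.25ⁿ ≥ 19 ÷ (37/1070) = 20330/37.
2.25⁷ = 4782969/16384 falls short of 20330/37 but 2.25⁸ = 43046721/65536 reaches it, so n = 8.

8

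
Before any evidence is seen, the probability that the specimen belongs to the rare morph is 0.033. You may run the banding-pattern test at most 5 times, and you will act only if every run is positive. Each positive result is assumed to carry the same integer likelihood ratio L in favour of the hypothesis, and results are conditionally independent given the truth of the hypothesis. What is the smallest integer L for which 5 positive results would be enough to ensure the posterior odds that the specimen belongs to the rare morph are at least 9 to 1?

4

Prior odds = 0.033/0.967 = 33/967.
Target odds = 9.
Need L⁵ ≥ 9 ÷ (33/967) = 2901/11.
3⁵ = 243 < 2901/11 ≤ 1024 = 4⁵, so L = 4.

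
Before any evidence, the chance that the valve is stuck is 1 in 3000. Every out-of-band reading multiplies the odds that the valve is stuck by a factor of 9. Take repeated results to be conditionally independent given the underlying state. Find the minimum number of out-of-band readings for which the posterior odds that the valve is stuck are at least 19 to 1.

Prior odds: (1/3000) ÷ (2999/3000) = 1/2999.
Likelihood ratio per out-of-band reading = 9.
Target odds = 19.
Need (1/2999) × 9ⁿ ≥ 19, i.e. 9ⁿ ≥ 56981.
9⁴ = 6561 falls short of 56981 but 9⁵ = 59049 reaches it, so n = 5.

5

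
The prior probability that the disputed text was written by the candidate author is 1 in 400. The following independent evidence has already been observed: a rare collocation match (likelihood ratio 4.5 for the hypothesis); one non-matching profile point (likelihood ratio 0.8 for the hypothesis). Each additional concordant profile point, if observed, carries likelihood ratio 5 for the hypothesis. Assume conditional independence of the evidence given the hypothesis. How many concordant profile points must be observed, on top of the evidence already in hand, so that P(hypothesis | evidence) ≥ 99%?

Prior odds = 0.0025/0.9975 = 1/399.
Combined Bayes factor of the evidence already in hand = 4.5 × 0.8 = 3.6.
Odds after that evidence = (1/399) × 3.6 = 6/665.
Target odds = 0.99/0.01 = 99.
Need 5ⁿ ≥ 99 ÷ (6/665) = 10972.5.
5⁵ = 3125 falls short of 10972.5 but 5⁶ = 15625 reaches it, so n = 6.

6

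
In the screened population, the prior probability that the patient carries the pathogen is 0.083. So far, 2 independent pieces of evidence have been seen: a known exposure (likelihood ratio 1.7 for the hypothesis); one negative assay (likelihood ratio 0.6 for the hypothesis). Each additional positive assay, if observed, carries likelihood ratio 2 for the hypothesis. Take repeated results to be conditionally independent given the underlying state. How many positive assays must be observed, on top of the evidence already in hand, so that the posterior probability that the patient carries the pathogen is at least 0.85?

Prior odds = 0.083/0.917 = 83/917.
Combined Bayes factor of the evidence already in hand = 1.7 × 0.6 = 1.02.
Odds after that evidence = (83/917) × 1.02 = 4233/45850.
Target odds = 0.85/0.15 = 17/3.
Need 2ⁿ ≥ 17/3 ÷ (4233/45850) = 45850/747.
2⁵ = 32 falls short of 45850/747 but 2⁶ = 64 reaches it, so n = 6.

6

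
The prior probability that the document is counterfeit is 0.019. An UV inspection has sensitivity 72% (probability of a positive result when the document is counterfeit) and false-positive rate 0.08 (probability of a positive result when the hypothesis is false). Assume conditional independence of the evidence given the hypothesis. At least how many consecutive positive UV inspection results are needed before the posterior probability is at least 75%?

Prior odds: 0.019 ÷ 0.981 = 19/981.
Likelihood ratio of a positive result = 0.72/0.08 = 9.
Target posterior odds = 0.75/0.25 = 3.
Require 9ⁿ ≥ 3 ÷ (19/981) = 2943/19.
9² = 81 falls short of 2943/19 but 9³ = 729 reaches it, so n = 3.

3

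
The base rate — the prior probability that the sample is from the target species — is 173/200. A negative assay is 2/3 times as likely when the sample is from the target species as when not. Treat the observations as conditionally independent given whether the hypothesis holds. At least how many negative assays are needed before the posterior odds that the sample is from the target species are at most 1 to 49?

Prior odds = 0.865/0.135 = 173/27.
Likelihood ratio per negative assay = 2/3.
Target odds = 1/49.
Require (2/3)ⁿ ≤ 1/49 ÷ (173/27) = 27/8477.
(2/3)¹⁴ = 16384/4782969 is still above 27/8477 but (2/3)¹⁵ = 32768/14348907 is at or below it, so n = 15.

15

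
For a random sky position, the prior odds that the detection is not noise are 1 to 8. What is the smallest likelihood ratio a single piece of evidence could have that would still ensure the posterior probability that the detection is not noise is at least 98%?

392

Prior odds = 0.125.
Target odds = 0.98/0.02 = 49.
Required Bayes factor = 49 ÷ 0.125 = 392.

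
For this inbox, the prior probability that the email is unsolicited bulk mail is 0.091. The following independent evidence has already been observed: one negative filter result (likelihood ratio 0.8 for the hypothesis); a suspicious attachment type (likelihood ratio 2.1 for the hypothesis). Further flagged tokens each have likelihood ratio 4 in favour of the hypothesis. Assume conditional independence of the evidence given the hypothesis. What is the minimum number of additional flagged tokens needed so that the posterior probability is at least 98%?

Prior odds = 0.091/0.909 = 91/909.
Combined Bayes factor of the evidence already in hand = 0.8 × 2.1 = 1.68.
Odds after that evidence = (91/909) × 1.68 = 1274/7575.
Target odds = 0.98/0.02 = 49.
Need 4ⁿ ≥ 49 ÷ (1274/7575) = 7575/26.
4⁴ = 256 falls short of 7575/26 but 4⁵ = 1024 reaches it, so n = 5.

5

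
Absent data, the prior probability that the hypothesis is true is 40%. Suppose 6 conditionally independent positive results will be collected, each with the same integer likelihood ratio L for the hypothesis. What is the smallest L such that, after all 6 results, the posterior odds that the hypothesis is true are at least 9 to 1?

2

Prior odds = 0.4/0.6 = 2/3.
Target odds = 9.
Need L⁶ ≥ 9 ÷ (2/3) = 13.5.
1⁶ = 1 < 13.5 ≤ 64 = 2⁶, so L = 2.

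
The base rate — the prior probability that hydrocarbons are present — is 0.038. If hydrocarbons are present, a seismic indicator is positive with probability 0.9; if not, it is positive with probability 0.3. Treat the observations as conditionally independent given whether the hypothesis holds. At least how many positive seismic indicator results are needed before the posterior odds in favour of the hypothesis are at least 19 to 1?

Prior odds: 0.038 ÷ 0.962 = 19/481.
Likelihood ratio of a positive = 0.9/0.3 = 3.
Target odds = 19.
Require 3ⁿ ≥ 19 ÷ (19/481) = 481.
3⁵ = 243 falls short of 481 but 3⁶ = 729 reaches it, so n = 6.

6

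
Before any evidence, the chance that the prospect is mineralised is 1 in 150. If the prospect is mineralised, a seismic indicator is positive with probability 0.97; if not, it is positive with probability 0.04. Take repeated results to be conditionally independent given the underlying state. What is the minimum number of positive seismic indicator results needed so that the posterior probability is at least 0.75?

Prior odds = (1/150)/(149/150) = 1/149.
Likelihood ratio of a positive = 0.97/0.04 = 24.25.
Target posterior odds = 0.75/0.25 = 3.
Need (1/149) × 24.25ⁿ ≥ 3, i.e. 24.25ⁿ ≥ 447.
24.25¹ = 24.25 falls short of 447 but 24.25² = 588.0625 reaches it, so n = 2.

2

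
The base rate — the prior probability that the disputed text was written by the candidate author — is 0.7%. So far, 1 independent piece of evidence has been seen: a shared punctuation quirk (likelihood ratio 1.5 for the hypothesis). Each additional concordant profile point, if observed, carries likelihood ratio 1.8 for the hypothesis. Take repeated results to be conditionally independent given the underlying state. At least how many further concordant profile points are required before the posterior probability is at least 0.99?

16

Prior odds = 0.007/0.993 = 7/993.
Bayes factor of the evidence already in hand = 1.5.
Odds after that evidence = (7/993) × 1.5 = 7/662.
Target odds = 0.99/0.01 = 99.
Need 1.8ⁿ ≥ 99 ÷ (7/662) = 65538/7.
1.8¹⁵ ≈6746.64 falls short of 65538/7 but 1.8¹⁶ ≈12144 reaches it, so n = 16.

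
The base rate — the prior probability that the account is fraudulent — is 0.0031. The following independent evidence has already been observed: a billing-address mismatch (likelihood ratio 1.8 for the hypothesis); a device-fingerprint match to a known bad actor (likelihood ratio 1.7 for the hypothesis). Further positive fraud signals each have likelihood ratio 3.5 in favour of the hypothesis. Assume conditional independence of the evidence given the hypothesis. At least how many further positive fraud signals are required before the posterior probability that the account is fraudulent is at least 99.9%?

Prior odds = 0.0031/0.9969 = 31/9969.
Combined Bayes factor of the evidence already in hand = 1.8 × 1.7 = 3.06.
Odds after that evidence = (31/9969) × 3.06 = 1581/166150.
Target odds = 0.999/0.001 = 999.
Need 3.5ⁿ ≥ 999 ÷ (1581/166150) = 55327950/527.
3.5⁹ = 40353607/512 falls short of 55327950/527 but 3.5¹⁰ = 282475249/1024 reaches it, so n = 10.

10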